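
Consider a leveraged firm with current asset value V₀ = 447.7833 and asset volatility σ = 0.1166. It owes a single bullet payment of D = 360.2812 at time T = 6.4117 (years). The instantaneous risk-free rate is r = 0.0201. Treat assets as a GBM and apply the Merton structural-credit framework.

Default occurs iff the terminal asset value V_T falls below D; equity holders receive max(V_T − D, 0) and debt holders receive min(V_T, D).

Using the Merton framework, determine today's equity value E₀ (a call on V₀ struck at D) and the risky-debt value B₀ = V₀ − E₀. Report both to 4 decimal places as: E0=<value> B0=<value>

E0=137.6105 B0=310.1728

Work the structural quantities from V₀ = 447.7833 against face 360.2812:
d₁ = [ln(V₀/D) + (r + σ²/2)T] / (σ√T)
   = [ln(447.7833/360.2812) + (0.0201 + 0.5·0.1166²)·6.4117] / (0.1166·√6.4117)
   = [0.217425 + 0.172460] / 0.295247 = 1.320540
d₂ = d₁ − σ√T = 1.320540 − 0.295247 = 1.025293
N(d₁) = 0.906673,  N(d₂) = 0.847388,  e^(−rT) = 0.879084
E₀ = V₀·N(d₁) − D·e^(−rT)·N(d₂)
   = 447.7833·0.906673 − 360.2812·0.879084·0.847388 = 137.610522
B₀ = V₀ − E₀ = 447.7833 − 137.610522 = 310.172778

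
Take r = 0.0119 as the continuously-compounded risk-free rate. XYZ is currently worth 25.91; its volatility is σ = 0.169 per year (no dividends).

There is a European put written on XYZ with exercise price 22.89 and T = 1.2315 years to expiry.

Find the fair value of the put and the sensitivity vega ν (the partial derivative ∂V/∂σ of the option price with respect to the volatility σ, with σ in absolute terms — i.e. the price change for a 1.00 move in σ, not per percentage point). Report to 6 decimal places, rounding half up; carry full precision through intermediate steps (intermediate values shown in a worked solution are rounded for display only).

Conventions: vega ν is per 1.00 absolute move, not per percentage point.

price = 0.604626
ν = 8.110045

σ√T = 0.169·√1.2315 = 0.187544
d₁ = (ln(S/K) + (r+σ²/2)T) / (σ√T) = (ln(25.91/22.89) + (0.0119+0.169²/2)·1.2315) / 0.187544 = (0.123929 + 0.032241) / 0.187544 = 0.832711
d₂ = d₁ − σ√T = 0.832711 − 0.187544 = 0.645166
e^{−rT} = 0.985452
N(−d₁) = 0.202504,  N(−d₂) = 0.259410
Put price V = K·e^{−rT}·N(−d₂) − S·N(−d₁) = 5.851504 − 5.246878 = 0.604626
φ(d₁) = (1/√(2π))·e^{−d₁²/2} = 0.282058
ν = S·φ(d₁)·√T = 8.110045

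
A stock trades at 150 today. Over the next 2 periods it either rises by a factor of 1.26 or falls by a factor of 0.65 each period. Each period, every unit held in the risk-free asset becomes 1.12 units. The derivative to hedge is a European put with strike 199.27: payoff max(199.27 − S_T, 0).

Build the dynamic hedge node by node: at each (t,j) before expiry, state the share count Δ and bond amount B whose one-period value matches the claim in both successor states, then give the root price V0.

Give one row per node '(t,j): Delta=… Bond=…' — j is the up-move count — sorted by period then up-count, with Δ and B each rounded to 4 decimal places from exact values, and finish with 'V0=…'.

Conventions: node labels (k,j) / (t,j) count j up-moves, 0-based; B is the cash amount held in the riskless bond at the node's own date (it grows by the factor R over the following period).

(0,0): Delta=-0.7078 Bond=133.4161
(1,0): Delta=-1.0000 Bond=177.9196
(1,1): Delta=-0.6629 Bond=140.9385
V0=27.2524

No-arbitrage ⇒ martingale measure with p* = (R−d)/(u−d) = 0.7705.
At maturity the claim pays: V(2,0)=135.8950, V(2,1)=76.4200, V(2,2)=0.0000
  t=1,j=0: stock 97.5000 → up 122.8500 (V=76.4200), down 63.3750 (V=135.8950). Price 80.4196; hedge Δ=-1.0000, bond B=177.9196.
  t=1,j=1: stock 189.0000 → up 238.1400 (V=0.0000), down 122.8500 (V=76.4200). Price 15.6598; hedge Δ=-0.6629, bond B=140.9385.
  t=0,j=0: stock 150.0000 → up 189.0000 (V=15.6598), down 97.5000 (V=80.4196). Price 27.2524; hedge Δ=-0.7078, bond B=133.4161.
Verification: the root portfolio costs Δ(0,0)·S0 + B(0,0) = 27.2524, matching V0.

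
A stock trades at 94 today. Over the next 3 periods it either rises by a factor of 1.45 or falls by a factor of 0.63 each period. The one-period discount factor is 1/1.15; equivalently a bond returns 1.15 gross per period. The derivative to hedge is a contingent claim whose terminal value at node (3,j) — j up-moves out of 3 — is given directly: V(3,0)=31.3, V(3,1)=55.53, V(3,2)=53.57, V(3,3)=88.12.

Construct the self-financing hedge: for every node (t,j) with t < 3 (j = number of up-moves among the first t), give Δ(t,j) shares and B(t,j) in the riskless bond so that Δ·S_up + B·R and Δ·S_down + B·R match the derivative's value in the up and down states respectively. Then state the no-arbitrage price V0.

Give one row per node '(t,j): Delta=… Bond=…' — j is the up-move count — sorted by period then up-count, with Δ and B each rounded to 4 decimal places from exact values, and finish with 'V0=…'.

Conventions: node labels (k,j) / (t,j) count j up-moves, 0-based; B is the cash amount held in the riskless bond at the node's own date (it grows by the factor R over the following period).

No-arbitrage ⇒ martingale measure with p* = (R−d)/(u−d) = 0.6341.
At maturity the claim pays: V(3,0)=31.3000, V(3,1)=55.5300, V(3,2)=53.5700, V(3,3)=88.1200
(2,0): S=37.3086. Δ = (V_up−V_dn)/(S_up−S_dn) = (55.5300−31.3000)/(54.0975−23.5044) = 0.7920. V = [p*·55.5300 + (1−p*)·31.3000]/1.15 = 40.5786. B = V − Δ·S = 11.0298.
(2,1): S=85.8690. Δ = (V_up−V_dn)/(S_up−S_dn) = (53.5700−55.5300)/(124.5100−54.0975) = -0.0278. V = [p*·53.5700 + (1−p*)·55.5300]/1.15 = 47.2062. B = V − Δ·S = 49.5964.
(2,2): S=197.6350. Δ = (V_up−V_dn)/(S_up−S_dn) = (88.1200−53.5700)/(286.5707−124.5100) = 0.2132. V = [p*·88.1200 + (1−p*)·53.5700]/1.15 = 65.6346. B = V − Δ·S = 23.5004.
(1,0): S=59.2200. Δ = (V_up−V_dn)/(S_up−S_dn) = (47.2062−40.5786)/(85.8690−37.3086) = 0.1365. V = [p*·47.2062 + (1−p*)·40.5786]/1.15 = 38.9404. B = V − Δ·S = 30.8580.
(1,1): S=136.3000. Δ = (V_up−V_dn)/(S_up−S_dn) = (65.6346−47.2062)/(197.6350−85.8690) = 0.1649. V = [p*·65.6346 + (1−p*)·47.2062]/1.15 = 51.2108. B = V − Δ·S = 28.7372.
(0,0): S=94.0000. Δ = (V_up−V_dn)/(S_up−S_dn) = (51.2108−38.9404)/(136.3000−59.2200) = 0.1592. V = [p*·51.2108 + (1−p*)·38.9404]/1.15 = 40.6275. B = V − Δ·S = 25.6635.
As a check, the time-0 holding Δ(0,0)·S0 + B(0,0) comes to 40.6275 — exactly V0.

(0,0): Delta=0.1592 Bond=25.6635
(1,0): Delta=0.1365 Bond=30.8580
(1,1): Delta=0.1649 Bond=28.7372
(2,0): Delta=0.7920 Bond=11.0298
(2,1): Delta=-0.0278 Bond=49.5964
(2,2): Delta=0.2132 Bond=23.5004
V0=40.6275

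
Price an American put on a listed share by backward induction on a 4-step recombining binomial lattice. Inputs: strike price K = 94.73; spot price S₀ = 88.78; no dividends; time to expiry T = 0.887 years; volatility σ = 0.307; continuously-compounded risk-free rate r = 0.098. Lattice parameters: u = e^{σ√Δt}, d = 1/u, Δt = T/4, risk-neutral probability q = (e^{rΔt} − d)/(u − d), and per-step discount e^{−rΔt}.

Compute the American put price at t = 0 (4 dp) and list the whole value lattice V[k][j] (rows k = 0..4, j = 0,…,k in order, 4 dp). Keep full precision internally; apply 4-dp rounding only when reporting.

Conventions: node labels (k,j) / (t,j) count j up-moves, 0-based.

price = 10.6546
tree:
10.6546
17.9001 4.9073
28.2417 9.4786 1.2074
37.1912 17.9001 2.6803 0.0000
44.9361 28.2417 5.9500 0.0000 0.0000

Δt=0.22175, u=1.15554, d=0.86540, q=0.53964, disc=e^(-rΔt)=0.97850
k=4 terminal: V=max(K-S,0) → 44.9361 28.2417 5.9500 0.0000 0.0000
k=3: j=0 S=57.5388 intr=37.1912 cont=35.1548 V=37.1912[EX]; j=1 S=76.8299 intr=17.9001 cont=15.8637 V=17.9001[EX]; j=2 S=102.5888 intr=0.0000 cont=2.6803 V=2.6803[hold]; j=3 S=136.9839 intr=0.0000 cont=0.0000 V=0.0000[hold]
k=2: j=0 S=66.4883 intr=28.2417 cont=26.2052 V=28.2417[EX]; j=1 S=88.7800 intr=5.9500 cont=9.4786 V=9.4786[hold]; j=2 S=118.5454 intr=0.0000 cont=1.2074 V=1.2074[hold]
k=1: j=0 S=76.8299 intr=17.9001 cont=17.7269 V=17.9001[EX]; j=1 S=102.5888 intr=0.0000 cont=4.9073 V=4.9073[hold]
k=0: j=0 S=88.7800 intr=5.9500 cont=10.6546 V=10.6546[hold]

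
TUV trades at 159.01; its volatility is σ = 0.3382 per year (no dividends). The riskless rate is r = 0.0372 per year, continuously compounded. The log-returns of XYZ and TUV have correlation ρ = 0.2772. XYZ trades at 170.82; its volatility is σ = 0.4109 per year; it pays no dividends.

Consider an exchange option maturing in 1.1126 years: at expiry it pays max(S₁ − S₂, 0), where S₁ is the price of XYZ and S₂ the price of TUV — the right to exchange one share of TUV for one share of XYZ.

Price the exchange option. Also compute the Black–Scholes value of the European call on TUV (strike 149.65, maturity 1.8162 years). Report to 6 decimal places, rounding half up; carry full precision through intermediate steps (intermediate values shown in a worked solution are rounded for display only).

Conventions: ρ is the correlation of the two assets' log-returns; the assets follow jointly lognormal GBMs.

exchange price = 37.458832
price(TUV call K=149.65) = 37.547188

σ_eff = √(σ₁² + σ₂² − 2ρσ₁σ₂) = √(0.4109² + 0.3382² − 2·0.2772·0.4109·0.3382) = 0.454065
d₁ = (ln(S₁/S₂) + (q₂ − q₁ + σ_eff²/2)T) / (σ_eff√T) = (ln(170.82/159.01) + (0.0 − 0.0 + 0.103088)·1.1126) / 0.478947 = 0.389059
d₂ = d₁ − σ_eff√T = 0.389059 − 0.478947 = -0.089889
N(d₁) = 0.651384,  N(d₂) = 0.464188
V = S₁·e^{−q₁T}·N(d₁) − S₂·e^{−q₂T}·N(d₂) = 111.269341 − 73.810509 = 37.458832
[vanilla: TUV call K=149.65]
σ√T = 0.3382·√1.8162 = 0.455780
d₁ = (ln(S/K) + (r+σ²/2)T) / (σ√T) = (ln(159.01/149.65) + (0.0372+0.3382²/2)·1.8162) / 0.455780 = (0.060668 + 0.171430) / 0.455780 = 0.509233
d₂ = d₁ − σ√T = 0.509233 − 0.455780 = 0.053453
e^{−rT} = 0.934669
N(d₁) = 0.694706,  N(d₂) = 0.521314
price = S·N(d₁) − K·e^{−rT}·N(d₂) = 110.465125 − 72.917937 = 37.547188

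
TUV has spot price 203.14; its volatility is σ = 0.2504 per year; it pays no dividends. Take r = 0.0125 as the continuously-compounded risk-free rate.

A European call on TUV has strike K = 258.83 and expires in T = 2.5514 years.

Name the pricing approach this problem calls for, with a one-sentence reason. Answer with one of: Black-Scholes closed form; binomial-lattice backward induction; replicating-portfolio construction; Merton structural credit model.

Key observation: the strike-258.83 call on TUV is European-exercise on a continuously-modelled lognormal underlying, so its value is a single closed-form evaluation.

framework: Black-Scholes closed form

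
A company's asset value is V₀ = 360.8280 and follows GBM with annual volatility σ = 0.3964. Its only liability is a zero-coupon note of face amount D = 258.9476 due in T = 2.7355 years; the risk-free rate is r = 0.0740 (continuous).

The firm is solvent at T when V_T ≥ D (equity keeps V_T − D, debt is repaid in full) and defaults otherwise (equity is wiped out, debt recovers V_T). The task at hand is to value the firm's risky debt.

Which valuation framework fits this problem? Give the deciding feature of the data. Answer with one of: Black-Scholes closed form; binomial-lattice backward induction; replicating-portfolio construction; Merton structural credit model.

Key observation: assets follow a GBM and default happens iff V_T < 258.9476; valuing claims on that split (equity as a call, risky debt as the residual) is the structural model's definition.

framework: Merton structural credit model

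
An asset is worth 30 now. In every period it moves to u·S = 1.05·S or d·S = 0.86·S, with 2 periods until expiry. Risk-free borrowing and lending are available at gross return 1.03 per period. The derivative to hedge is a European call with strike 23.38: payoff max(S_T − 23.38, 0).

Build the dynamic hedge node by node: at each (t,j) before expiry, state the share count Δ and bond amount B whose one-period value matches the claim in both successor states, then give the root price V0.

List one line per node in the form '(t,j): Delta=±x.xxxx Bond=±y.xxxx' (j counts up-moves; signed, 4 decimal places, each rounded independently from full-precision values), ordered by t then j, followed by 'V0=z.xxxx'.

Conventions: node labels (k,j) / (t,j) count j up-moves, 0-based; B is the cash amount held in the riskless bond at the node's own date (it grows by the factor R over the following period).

(0,0): Delta=0.9786 Bond=-21.3843
(1,0): Delta=0.7568 Bond=-16.3035
(1,1): Delta=1.0000 Bond=-22.6990
V0=7.9746

Under the risk-neutral measure, an up-move has probability p* = (R−d)/(u−d) = 0.8947 and values discount at R = 1.03.
Payoffs at expiry: V(2,0)=0.0000, V(2,1)=3.7100, V(2,2)=9.6950
Node (1,0) S=25.8000: V=(p*·3.7100+(1−p*)·0.0000)/1.03=3.2228; Δ=(3.7100−0.0000)/(27.0900−22.1880)=0.7568; B=V−Δ·S=-16.3035
Node (1,1) S=31.5000: V=(p*·9.6950+(1−p*)·3.7100)/1.03=8.8010; Δ=(9.6950−3.7100)/(33.0750−27.0900)=1.0000; B=V−Δ·S=-22.6990
Node (0,0) S=30.0000: V=(p*·8.8010+(1−p*)·3.2228)/1.03=7.9746; Δ=(8.8010−3.2228)/(31.5000−25.8000)=0.9786; B=V−Δ·S=-21.3843
As a check, the time-0 holding Δ(0,0)·S0 + B(0,0) comes to 7.9746 — exactly V0.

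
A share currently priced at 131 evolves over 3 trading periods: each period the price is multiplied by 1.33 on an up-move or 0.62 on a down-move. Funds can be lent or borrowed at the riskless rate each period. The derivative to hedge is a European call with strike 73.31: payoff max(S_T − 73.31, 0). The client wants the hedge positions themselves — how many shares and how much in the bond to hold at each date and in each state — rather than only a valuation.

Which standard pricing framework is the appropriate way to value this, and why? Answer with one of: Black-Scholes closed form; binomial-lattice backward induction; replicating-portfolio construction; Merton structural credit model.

framework: replicating-portfolio construction

Key observation: what is demanded is not a single number but the (Δ, B) position at each node of the 1.33/0.62 tree starting at 131; constructing those positions is the replicating-portfolio method.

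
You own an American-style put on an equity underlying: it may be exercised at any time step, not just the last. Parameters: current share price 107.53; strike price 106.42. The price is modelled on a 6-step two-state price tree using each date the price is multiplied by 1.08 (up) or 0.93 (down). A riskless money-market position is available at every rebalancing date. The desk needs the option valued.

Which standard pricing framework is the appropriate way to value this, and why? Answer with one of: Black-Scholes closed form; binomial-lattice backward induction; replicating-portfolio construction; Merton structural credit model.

Key observation: the put (strike 106.42 on spot 107.53) is American-style on a 6-step discrete price model, so the early-exercise decision at every node requires stepwise backward valuation — a closed form cannot price the exercise right.

framework: binomial-lattice backward induction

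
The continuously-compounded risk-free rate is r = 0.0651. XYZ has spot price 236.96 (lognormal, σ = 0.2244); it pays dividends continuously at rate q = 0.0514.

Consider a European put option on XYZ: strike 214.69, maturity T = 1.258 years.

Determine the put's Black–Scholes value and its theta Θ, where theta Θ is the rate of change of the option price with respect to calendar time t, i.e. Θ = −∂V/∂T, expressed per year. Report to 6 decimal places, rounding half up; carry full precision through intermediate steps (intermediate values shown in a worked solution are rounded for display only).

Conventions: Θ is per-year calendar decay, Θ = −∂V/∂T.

σ√T = 0.2244·√1.258 = 0.251688
d₁ = (ln(S/K) + (r−q+σ²/2)T) / (σ√T) = (ln(236.96/214.69) + (0.0651−0.0514+0.2244²/2)·1.258) / 0.251688 = (0.098696 + 0.048908) / 0.251688 = 0.586457
d₂ = d₁ − σ√T = 0.586457 − 0.251688 = 0.334768
e^{−rT} = 0.921368
e^{−qT} = 0.937385
N(−d₁) = 0.278784,  N(−d₂) = 0.368900
Put price V = K·e^{−rT}·N(−d₂) − S·e^{−qT}·N(−d₁) = 72.971536 − 61.924339 = 11.047197
φ(d₁) = (1/√(2π))·e^{−d₁²/2} = 0.335913
Θ = −S·e^{−qT}·φ(d₁)·σ/(2√T) − q·S·e^{−qT}·N(−d₁) + r·K·e^{−rT}·N(−d₂) = −7.464004 − 3.182911 + 4.750447 = -5.896468

price = 11.047197
Θ = -5.896468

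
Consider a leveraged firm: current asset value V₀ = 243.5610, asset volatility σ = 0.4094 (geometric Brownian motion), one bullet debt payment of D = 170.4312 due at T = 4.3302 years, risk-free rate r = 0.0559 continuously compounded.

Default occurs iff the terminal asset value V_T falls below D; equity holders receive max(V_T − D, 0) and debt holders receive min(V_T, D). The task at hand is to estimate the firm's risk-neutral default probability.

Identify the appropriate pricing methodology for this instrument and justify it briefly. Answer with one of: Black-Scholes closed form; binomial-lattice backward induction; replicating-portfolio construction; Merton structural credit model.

framework: Merton structural credit model

Key observation: with the firm-asset dynamics (V₀ = 243.5610) and a single zero-coupon liability of face 170.4312 given, debt value, spread, and default probability all derive from the option view of the balance sheet.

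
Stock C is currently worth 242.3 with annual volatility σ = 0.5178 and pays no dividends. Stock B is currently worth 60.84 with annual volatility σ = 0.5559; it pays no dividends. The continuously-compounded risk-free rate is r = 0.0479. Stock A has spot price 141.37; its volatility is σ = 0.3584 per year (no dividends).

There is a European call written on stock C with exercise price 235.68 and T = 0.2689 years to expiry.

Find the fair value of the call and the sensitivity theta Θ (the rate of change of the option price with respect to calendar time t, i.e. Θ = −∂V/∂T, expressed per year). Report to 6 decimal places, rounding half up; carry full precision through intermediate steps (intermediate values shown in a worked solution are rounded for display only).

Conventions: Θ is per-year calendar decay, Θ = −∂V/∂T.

σ√T = 0.5178·√0.2689 = 0.268508
d₁ = (ln(S/K) + (r+σ²/2)T) / (σ√T) = (ln(242.3/235.68) + (0.0479+0.5178²/2)·0.2689) / 0.268508 = (0.027702 + 0.048929) / 0.268508 = 0.285393
d₂ = d₁ − σ√T = 0.285393 − 0.268508 = 0.016885
e^{−rT} = 0.987202
N(d₁) = 0.612328,  N(d₂) = 0.506736
Call price V = S·N(d₁) − K·e^{−rT}·N(d₂) = 148.367171 − 117.899070 = 30.468100
φ(d₁) = (1/√(2π))·e^{−d₁²/2} = 0.383022
Θ = −S·φ(d₁)·σ/(2√T) − r·K·e^{−rT}·N(d₂) = −46.335483 − 5.647365 = -51.982848

price = 30.468100
Θ = -51.982848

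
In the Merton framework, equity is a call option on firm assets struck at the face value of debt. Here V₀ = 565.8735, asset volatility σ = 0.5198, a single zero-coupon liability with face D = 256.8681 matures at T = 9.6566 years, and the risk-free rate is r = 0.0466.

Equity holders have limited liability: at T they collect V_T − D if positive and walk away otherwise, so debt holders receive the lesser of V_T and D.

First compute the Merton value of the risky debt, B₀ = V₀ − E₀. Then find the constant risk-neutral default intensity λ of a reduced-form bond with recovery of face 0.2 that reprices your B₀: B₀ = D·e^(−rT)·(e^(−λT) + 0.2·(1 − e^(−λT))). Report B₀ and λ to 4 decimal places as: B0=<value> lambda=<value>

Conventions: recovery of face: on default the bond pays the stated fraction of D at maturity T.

B0=111.8723 lambda=0.0522

Equity is a call on the firm's assets struck at D = 256.8681:
d₁ = [ln(V₀/D) + (r + σ²/2)T] / (σ√T)
   = [ln(565.8735/256.8681) + (0.0466 + 0.5·0.5198²)·9.6566] / (0.5198·√9.6566)
   = [0.789808 + 1.754566] / 1.615282 = 1.575188
d₂ = d₁ − σ√T = 1.575188 − 1.615282 = -0.040094
N(d₁) = 0.942394,  N(d₂) = 0.484009,  e^(−rT) = 0.637630
E₀ = V₀·N(d₁) − D·e^(−rT)·N(d₂)
   = 565.8735·0.942394 − 256.8681·0.637630·0.484009 = 454.001235
B₀ = V₀ − E₀ = 565.8735 − 454.001235 = 111.872265
e^(−λT) = (B₀·e^(rT)/D − 0.2)/(1 − 0.2) = (111.8723·1.568308/256.8681 − 0.2)/0.8 = 0.60379550
λ = −ln(0.60379550)/9.6566 = 0.052246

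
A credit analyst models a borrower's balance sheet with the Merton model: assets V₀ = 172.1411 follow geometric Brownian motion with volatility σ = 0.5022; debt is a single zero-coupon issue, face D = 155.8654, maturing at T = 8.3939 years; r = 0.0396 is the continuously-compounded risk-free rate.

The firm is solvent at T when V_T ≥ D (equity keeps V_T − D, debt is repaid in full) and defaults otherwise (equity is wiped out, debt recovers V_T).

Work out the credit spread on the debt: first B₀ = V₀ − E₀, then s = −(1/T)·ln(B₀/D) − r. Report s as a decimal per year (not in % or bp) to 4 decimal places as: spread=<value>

Equity is a call on the firm's assets struck at D = 155.8654:
d₁ = [ln(V₀/D) + (r + σ²/2)T] / (σ√T)
   = [ln(172.1411/155.8654) + (0.0396 + 0.5·0.5022²)·8.3939] / (0.5022·√8.3939)
   = [0.099322 + 1.390890] / 1.454985 = 1.024211
d₂ = d₁ − σ√T = 1.024211 − 1.454985 = -0.430775
N(d₁) = 0.847132,  N(d₂) = 0.333316,  e^(−rT) = 0.717202
E₀ = V₀·N(d₁) − D·e^(−rT)·N(d₂)
   = 172.1411·0.847132 − 155.8654·0.717202·0.333316 = 108.565877
B₀ = V₀ − E₀ = 172.1411 − 108.565877 = 63.575223
spread = −(1/T)·ln(B₀/D) − r = −(1/8.3939)·ln(63.575223/155.8654) − 0.0396 = 0.06723580

spread=0.0672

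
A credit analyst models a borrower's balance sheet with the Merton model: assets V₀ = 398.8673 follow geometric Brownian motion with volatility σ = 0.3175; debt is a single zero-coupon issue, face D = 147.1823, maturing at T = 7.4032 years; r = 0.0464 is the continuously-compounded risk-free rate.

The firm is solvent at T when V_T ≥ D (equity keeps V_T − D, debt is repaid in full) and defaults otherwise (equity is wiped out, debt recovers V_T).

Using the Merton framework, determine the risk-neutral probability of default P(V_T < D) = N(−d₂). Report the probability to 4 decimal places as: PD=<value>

With assets at 398.8673 and a single debt payment of 147.1823 at 7.4032 years:
d₁ = [ln(V₀/D) + (r + σ²/2)T] / (σ√T)
   = [ln(398.8673/147.1823) + (0.0464 + 0.5·0.3175²)·7.4032] / (0.3175·√7.4032)
   = [0.996957 + 0.716653] / 0.863880 = 1.983620
d₂ = d₁ − σ√T = 1.983620 − 0.863880 = 1.119740
risk-neutral PD = N(−d₂) = N(-1.119740) = 0.131412

PD=0.1314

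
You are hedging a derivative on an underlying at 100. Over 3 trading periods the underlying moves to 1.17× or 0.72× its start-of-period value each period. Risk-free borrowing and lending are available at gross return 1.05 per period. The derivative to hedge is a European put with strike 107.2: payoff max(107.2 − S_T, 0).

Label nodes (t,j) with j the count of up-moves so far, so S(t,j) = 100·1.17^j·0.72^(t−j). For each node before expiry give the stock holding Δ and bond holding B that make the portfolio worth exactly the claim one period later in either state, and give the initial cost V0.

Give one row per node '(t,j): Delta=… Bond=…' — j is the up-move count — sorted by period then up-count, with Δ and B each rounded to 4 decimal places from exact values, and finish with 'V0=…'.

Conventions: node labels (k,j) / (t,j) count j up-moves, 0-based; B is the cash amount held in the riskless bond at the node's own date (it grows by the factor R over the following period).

(0,0): Delta=-0.4259 Bond=53.2381
(1,0): Delta=-1.0000 Bond=97.2336
(1,1): Delta=-0.2975 Bond=40.8696
(2,0): Delta=-1.0000 Bond=102.0952
(2,1): Delta=-1.0000 Bond=102.0952
(2,2): Delta=-0.1402 Bond=21.3923
V0=10.6458

The replicating-portfolio and risk-neutral prices coincide; use p* = (1.05−0.72)/(1.17−0.72) = 0.7333 for the latter.
Expiry values: V(3,0)=69.8752, V(3,1)=46.5472, V(3,2)=8.6392, V(3,3)=0.0000
  t=2,j=0: stock 51.8400 → up 60.6528 (V=46.5472), down 37.3248 (V=69.8752). Price 50.2552; hedge Δ=-1.0000, bond B=102.0952.
  t=2,j=1: stock 84.2400 → up 98.5608 (V=8.6392), down 60.6528 (V=46.5472). Price 17.8552; hedge Δ=-1.0000, bond B=102.0952.
  t=2,j=2: stock 136.8900 → up 160.1613 (V=0.0000), down 98.5608 (V=8.6392). Price 2.1941; hedge Δ=-0.1402, bond B=21.3923.
  t=1,j=0: stock 72.0000 → up 84.2400 (V=17.8552), down 51.8400 (V=50.2552). Price 25.2336; hedge Δ=-1.0000, bond B=97.2336.
  t=1,j=1: stock 117.0000 → up 136.8900 (V=2.1941), down 84.2400 (V=17.8552). Price 6.0670; hedge Δ=-0.2975, bond B=40.8696.
  t=0,j=0: stock 100.0000 → up 117.0000 (V=6.0670), down 72.0000 (V=25.2336). Price 10.6458; hedge Δ=-0.4259, bond B=53.2381.
Check: Δ(0,0)·S0 + B(0,0) = 10.6458 = V0.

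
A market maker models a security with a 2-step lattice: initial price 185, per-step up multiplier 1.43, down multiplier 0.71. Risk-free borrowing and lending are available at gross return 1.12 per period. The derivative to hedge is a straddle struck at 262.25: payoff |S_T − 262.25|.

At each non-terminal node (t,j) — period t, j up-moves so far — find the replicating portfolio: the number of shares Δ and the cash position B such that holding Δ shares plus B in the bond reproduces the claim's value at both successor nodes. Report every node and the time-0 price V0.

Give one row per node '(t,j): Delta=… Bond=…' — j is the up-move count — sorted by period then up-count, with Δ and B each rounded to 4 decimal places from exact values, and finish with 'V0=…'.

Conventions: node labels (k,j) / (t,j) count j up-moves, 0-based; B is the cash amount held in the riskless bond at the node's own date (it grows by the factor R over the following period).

Risk-neutral probability p* = (R−d)/(u−d) = (1.12−0.71)/(1.43−0.71) = 0.5694.
Payoffs at expiry: V(2,0)=168.9915, V(2,1)=74.4195, V(2,2)=116.0565
Node (1,0) S=131.3500: V=(p*·74.4195+(1−p*)·168.9915)/1.12=102.8018; Δ=(74.4195−168.9915)/(187.8305−93.2585)=-1.0000; B=V−Δ·S=234.1518
Node (1,1) S=264.5500: V=(p*·116.0565+(1−p*)·74.4195)/1.12=87.6156; Δ=(116.0565−74.4195)/(378.3065−187.8305)=0.2186; B=V−Δ·S=29.7864
Node (0,0) S=185.0000: V=(p*·87.6156+(1−p*)·102.8018)/1.12=84.0662; Δ=(87.6156−102.8018)/(264.5500−131.3500)=-0.1140; B=V−Δ·S=105.1581
Check: Δ(0,0)·S0 + B(0,0) = 84.0662 = V0.

(0,0): Delta=-0.1140 Bond=105.1581
(1,0): Delta=-1.0000 Bond=234.1518
(1,1): Delta=0.2186 Bond=29.7864
V0=84.0662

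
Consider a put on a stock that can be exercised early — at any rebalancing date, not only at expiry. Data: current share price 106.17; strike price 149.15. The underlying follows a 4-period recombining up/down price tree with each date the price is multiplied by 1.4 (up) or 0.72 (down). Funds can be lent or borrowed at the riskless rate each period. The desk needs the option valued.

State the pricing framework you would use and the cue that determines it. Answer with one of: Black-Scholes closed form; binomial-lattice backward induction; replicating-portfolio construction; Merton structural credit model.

framework: binomial-lattice backward induction

Key observation: the defining feature is the embedded early-exercise option across 4 discrete dates on the spot-106.17 tree; pricing the strike-149.15 put means working backward with an exercise test at every node.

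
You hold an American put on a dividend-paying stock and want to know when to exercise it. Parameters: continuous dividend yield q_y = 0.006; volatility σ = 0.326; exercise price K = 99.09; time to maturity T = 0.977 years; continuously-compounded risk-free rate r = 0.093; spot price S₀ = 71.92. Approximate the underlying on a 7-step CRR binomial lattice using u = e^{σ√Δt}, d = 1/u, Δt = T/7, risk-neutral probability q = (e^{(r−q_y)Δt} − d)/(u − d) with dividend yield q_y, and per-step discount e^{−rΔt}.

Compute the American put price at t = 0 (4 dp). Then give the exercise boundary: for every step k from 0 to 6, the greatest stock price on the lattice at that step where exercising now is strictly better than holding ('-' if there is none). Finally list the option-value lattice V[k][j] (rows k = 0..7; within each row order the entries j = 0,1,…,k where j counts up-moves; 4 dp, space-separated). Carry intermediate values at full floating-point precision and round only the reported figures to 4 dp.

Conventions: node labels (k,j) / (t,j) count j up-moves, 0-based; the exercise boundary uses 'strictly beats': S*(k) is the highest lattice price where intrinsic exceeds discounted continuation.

price = 27.1700
boundary = 71.9200 63.6732 71.9200 63.6732 71.9200 81.2350 71.9200
tree:
27.1700
35.4168 18.9002
42.7180 27.1700 11.7302
49.1820 35.4168 18.2825 5.9676
54.9048 42.7180 27.1700 10.5258 1.9037
59.9714 49.1820 35.4168 17.8550 4.0147 0.0000
64.4570 54.9048 42.7180 27.1700 8.4666 0.0000 0.0000
68.4282 59.9714 49.1820 35.4168 17.8550 0.0000 0.0000 0.0000

Δt=0.13957, u=1.12952, d=0.88533, q=0.51962, disc=e^(-rΔt)=0.98710
k=7 terminal: V=max(K-S,0) → 68.4282 59.9714 49.1820 35.4168 17.8550 0.0000 0.0000 0.0000
k=6: j=0 S=34.6330 intr=64.4570 cont=63.2081 V=64.4570[EX]; j=1 S=44.1852 intr=54.9048 cont=53.6639 V=54.9048[EX]; j=2 S=56.3720 intr=42.7180 cont=41.4873 V=42.7180[EX]; j=3 S=71.9200 intr=27.1700 cont=25.9523 V=27.1700[EX]; j=4 S=91.7564 intr=7.3336 cont=8.4666 V=8.4666[hold]; j=5 S=117.0638 intr=0.0000 cont=0.0000 V=0.0000[hold]; j=6 S=149.3513 intr=0.0000 cont=0.0000 V=0.0000[hold]  S*(6)=71.9200
k=5: j=0 S=39.1186 intr=59.9714 cont=58.7262 V=59.9714[EX]; j=1 S=49.9080 intr=49.1820 cont=47.9459 V=49.1820[EX]; j=2 S=63.6732 intr=35.4168 cont=34.1922 V=35.4168[EX]; j=3 S=81.2350 intr=17.8550 cont=17.2263 V=17.8550[EX]; j=4 S=103.6405 intr=0.0000 cont=4.0147 V=4.0147[hold]; j=5 S=132.2257 intr=0.0000 cont=0.0000 V=0.0000[hold]  S*(5)=81.2350
k=4: j=0 S=44.1852 intr=54.9048 cont=53.6639 V=54.9048[EX]; j=1 S=56.3720 intr=42.7180 cont=41.4873 V=42.7180[EX]; j=2 S=71.9200 intr=27.1700 cont=25.9523 V=27.1700[EX]; j=3 S=91.7564 intr=7.3336 cont=10.5258 V=10.5258[hold]; j=4 S=117.0638 intr=0.0000 cont=1.9037 V=1.9037[hold]  S*(4)=71.9200
k=3: j=0 S=49.9080 intr=49.1820 cont=47.9459 V=49.1820[EX]; j=1 S=63.6732 intr=35.4168 cont=34.1922 V=35.4168[EX]; j=2 S=81.2350 intr=17.8550 cont=18.2825 V=18.2825[hold]; j=3 S=103.6405 intr=0.0000 cont=5.9676 V=5.9676[hold]  S*(3)=63.6732
k=2: j=0 S=56.3720 intr=42.7180 cont=41.4873 V=42.7180[EX]; j=1 S=71.9200 intr=27.1700 cont=26.1716 V=27.1700[EX]; j=2 S=91.7564 intr=7.3336 cont=11.7302 V=11.7302[hold]  S*(2)=71.9200
k=1: j=0 S=63.6732 intr=35.4168 cont=34.1922 V=35.4168[EX]; j=1 S=81.2350 intr=17.8550 cont=18.9002 V=18.9002[hold]  S*(1)=63.6732
k=0: j=0 S=71.9200 intr=27.1700 cont=26.4884 V=27.1700[EX]  S*(0)=71.9200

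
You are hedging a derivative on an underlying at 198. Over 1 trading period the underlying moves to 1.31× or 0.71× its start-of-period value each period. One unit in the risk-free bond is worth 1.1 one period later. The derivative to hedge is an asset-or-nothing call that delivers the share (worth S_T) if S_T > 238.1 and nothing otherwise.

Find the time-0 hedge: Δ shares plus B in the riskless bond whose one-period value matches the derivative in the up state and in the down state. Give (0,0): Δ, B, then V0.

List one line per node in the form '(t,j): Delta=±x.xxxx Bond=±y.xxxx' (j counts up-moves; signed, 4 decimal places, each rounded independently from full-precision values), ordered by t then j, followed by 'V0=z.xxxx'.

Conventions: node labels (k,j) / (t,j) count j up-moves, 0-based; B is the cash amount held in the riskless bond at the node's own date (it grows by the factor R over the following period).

(0,0): Delta=2.1833 Bond=-279.0300
V0=153.2700

Since d<R<u, set p* = (R−d)/(u−d) = 0.6500; price each node as the discounted p*-expectation of its children.
At maturity the claim pays: V(1,0)=0.0000, V(1,1)=259.3800
  t=0,j=0: stock 198.0000 → up 259.3800 (V=259.3800), down 140.5800 (V=0.0000). Price 153.2700; hedge Δ=2.1833, bond B=-279.0300.
Check: Δ(0,0)·S0 + B(0,0) = 153.2700 = V0.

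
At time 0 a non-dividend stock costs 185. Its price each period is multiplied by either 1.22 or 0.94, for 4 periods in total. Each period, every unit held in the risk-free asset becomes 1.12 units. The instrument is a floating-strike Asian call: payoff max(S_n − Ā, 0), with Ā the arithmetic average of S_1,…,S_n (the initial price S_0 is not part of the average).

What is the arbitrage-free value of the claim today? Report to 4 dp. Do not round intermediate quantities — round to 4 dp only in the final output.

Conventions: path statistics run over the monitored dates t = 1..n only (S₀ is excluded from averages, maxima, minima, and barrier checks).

price = 28.5215

Set p* = 0.6429 (from d < R < u); the path-dependent value is the discounted p*-expectation over all price paths.
Enumerate all 2^4 = 16 price paths (U = up ×1.22, D = down ×0.94); each path with k up-moves has probability p*^k·(1−p*)^(4−k).
DDDD: Ā=158.8656, payoff=0.0000, prob=0.016269
UDDD: Ā=206.1873, payoff=0.0000, prob=0.029285
DUDD: Ā=193.2373, payoff=0.0000, prob=0.029285
UUDD: Ā=250.7974, payoff=0.0000, prob=0.052712
DDUD: Ā=181.0643, payoff=6.3985, prob=0.029285
UDUD: Ā=234.9984, payoff=8.3044, prob=0.052712
DUUD: Ā=222.0484, payoff=21.2544, prob=0.052712
UUUD: Ā=288.1905, payoff=27.5855, prob=0.094882
DDDU: Ā=169.6217, payoff=17.8411, prob=0.029285
UDDU: Ā=220.1473, payoff=23.1555, prob=0.052712
DUDU: Ā=207.1973, payoff=36.1055, prob=0.052712
UUDU: Ā=268.9157, payoff=46.8603, prob=0.094882
DDUU: Ā=195.0243, payoff=48.2785, prob=0.052712
UDUU: Ā=253.1167, payoff=62.6593, prob=0.094882
DUUU: Ā=240.1667, payoff=75.6093, prob=0.094882
UUUU: Ā=311.7057, payoff=98.1312, prob=0.170788
Price = Σ prob·payoff / R^4 = 44.879114 / 1.573519 = 28.5215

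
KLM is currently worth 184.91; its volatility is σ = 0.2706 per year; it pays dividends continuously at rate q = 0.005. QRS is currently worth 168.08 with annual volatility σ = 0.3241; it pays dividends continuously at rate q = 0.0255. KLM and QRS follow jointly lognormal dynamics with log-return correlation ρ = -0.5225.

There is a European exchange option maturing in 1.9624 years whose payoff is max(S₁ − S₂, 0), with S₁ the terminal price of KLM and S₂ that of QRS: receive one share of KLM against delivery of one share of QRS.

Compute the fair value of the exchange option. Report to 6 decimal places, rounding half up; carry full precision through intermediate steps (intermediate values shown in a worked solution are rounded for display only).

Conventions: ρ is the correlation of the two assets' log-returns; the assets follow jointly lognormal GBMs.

exchange price = 61.134046

σ_eff = √(σ₁² + σ₂² − 2ρσ₁σ₂) = √(0.2706² + 0.3241² − 2·-0.5225·0.2706·0.3241) = 0.519532
d₁ = (ln(S₁/S₂) + (q₂ − q₁ + σ_eff²/2)T) / (σ_eff√T) = (ln(184.91/168.08) + (0.0255 − 0.005 + 0.134957)·1.9624) / 0.727790 = 0.550293
d₂ = d₁ − σ_eff√T = 0.550293 − 0.727790 = -0.177497
N(d₁) = 0.708941,  N(d₂) = 0.429559
V = S₁·e^{−q₁T}·N(d₁) − S₂·e^{−q₂T}·N(d₂) = 129.810246 − 68.676200 = 61.134046
Key observation: the rate r is irrelevant here: denominating values in QRS turns the exchange into a ratio option on S₁/S₂, and discounting at r drops out.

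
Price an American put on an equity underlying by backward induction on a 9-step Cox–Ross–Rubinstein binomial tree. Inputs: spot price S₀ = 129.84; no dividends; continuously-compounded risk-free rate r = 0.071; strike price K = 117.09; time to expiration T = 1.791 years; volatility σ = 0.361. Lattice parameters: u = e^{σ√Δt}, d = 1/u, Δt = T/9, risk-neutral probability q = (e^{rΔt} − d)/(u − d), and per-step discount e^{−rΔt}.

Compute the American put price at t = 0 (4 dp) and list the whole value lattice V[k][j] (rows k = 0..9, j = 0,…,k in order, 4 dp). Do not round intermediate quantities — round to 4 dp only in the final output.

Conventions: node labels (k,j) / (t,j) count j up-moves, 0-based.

price = 12.6997
tree:
12.6997
18.6757 7.1729
26.7084 11.2922 3.3187
36.9974 17.3296 5.6652 1.1014
48.9106 25.7933 9.4835 2.0646 0.1839
59.0517 36.9974 15.4873 3.8385 0.3759 0.0000
67.6844 48.9106 24.4824 7.0659 0.7684 0.0000 0.0000
75.0331 59.0517 36.9974 12.8483 1.5707 0.0000 0.0000 0.0000
81.2887 67.6844 48.9106 23.0027 3.2106 0.0000 0.0000 0.0000 0.0000
86.6139 75.0331 59.0517 36.9974 6.5627 0.0000 0.0000 0.0000 0.0000 0.0000

params: Δt=0.19900 u=1.17473 d=0.85126 q=0.50382 e^(-rΔt)=0.98597
t_9 payoffs: 86.6139 75.0331 59.0517 36.9974 6.5627 0.0000 0.0000 0.0000 0.0000 0.0000
k=8: node(8,0) S=35.8013 payoff=81.2887 vs cont=79.6460 → 81.2887 [stop]  node(8,1) S=49.4056 payoff=67.6844 vs cont=66.0417 → 67.6844 [stop]  node(8,2) S=68.1794 payoff=48.9106 vs cont=47.2678 → 48.9106 [stop]  node(8,3) S=94.0873 payoff=23.0027 vs cont=21.3600 → 23.0027 [stop]  node(8,4) S=129.8400 payoff=0.0000 vs cont=3.2106 → 3.2106 [wait]  node(8,5) S=179.1786 payoff=0.0000 vs cont=0.0000 → 0.0000 [wait]  node(8,6) S=247.2656 payoff=0.0000 vs cont=0.0000 → 0.0000 [wait]  node(8,7) S=341.2253 payoff=0.0000 vs cont=0.0000 → 0.0000 [wait]  node(8,8) S=470.8892 payoff=0.0000 vs cont=0.0000 → 0.0000 [wait]
k=7: node(7,0) S=42.0569 payoff=75.0331 vs cont=73.3904 → 75.0331 [stop]  node(7,1) S=58.0383 payoff=59.0517 vs cont=57.4090 → 59.0517 [stop]  node(7,2) S=80.0926 payoff=36.9974 vs cont=35.3547 → 36.9974 [stop]  node(7,3) S=110.5273 payoff=6.5627 vs cont=12.8483 → 12.8483 [wait]  node(7,4) S=152.5272 payoff=0.0000 vs cont=1.5707 → 1.5707 [wait]  node(7,5) S=210.4868 payoff=0.0000 vs cont=0.0000 → 0.0000 [wait]  node(7,6) S=290.4708 payoff=0.0000 vs cont=0.0000 → 0.0000 [wait]  node(7,7) S=400.8482 payoff=0.0000 vs cont=0.0000 → 0.0000 [wait]
k=6: node(6,0) S=49.4056 payoff=67.6844 vs cont=66.0417 → 67.6844 [stop]  node(6,1) S=68.1794 payoff=48.9106 vs cont=47.2678 → 48.9106 [stop]  node(6,2) S=94.0873 payoff=23.0027 vs cont=24.4824 → 24.4824 [wait]  node(6,3) S=129.8400 payoff=0.0000 vs cont=7.0659 → 7.0659 [wait]  node(6,4) S=179.1786 payoff=0.0000 vs cont=0.7684 → 0.7684 [wait]  node(6,5) S=247.2656 payoff=0.0000 vs cont=0.0000 → 0.0000 [wait]  node(6,6) S=341.2253 payoff=0.0000 vs cont=0.0000 → 0.0000 [wait]
k=5: node(5,0) S=58.0383 payoff=59.0517 vs cont=57.4090 → 59.0517 [stop]  node(5,1) S=80.0926 payoff=36.9974 vs cont=36.0897 → 36.9974 [stop]  node(5,2) S=110.5273 payoff=6.5627 vs cont=15.4873 → 15.4873 [wait]  node(5,3) S=152.5272 payoff=0.0000 vs cont=3.8385 → 3.8385 [wait]  node(5,4) S=210.4868 payoff=0.0000 vs cont=0.3759 → 0.3759 [wait]  node(5,5) S=290.4708 payoff=0.0000 vs cont=0.0000 → 0.0000 [wait]
k=4: node(4,0) S=68.1794 payoff=48.9106 vs cont=47.2678 → 48.9106 [stop]  node(4,1) S=94.0873 payoff=23.0027 vs cont=25.7933 → 25.7933 [wait]  node(4,2) S=129.8400 payoff=0.0000 vs cont=9.4835 → 9.4835 [wait]  node(4,3) S=179.1786 payoff=0.0000 vs cont=2.0646 → 2.0646 [wait]  node(4,4) S=247.2656 payoff=0.0000 vs cont=0.1839 → 0.1839 [wait]
k=3: node(3,0) S=80.0926 payoff=36.9974 vs cont=36.7409 → 36.9974 [stop]  node(3,1) S=110.5273 payoff=6.5627 vs cont=17.3296 → 17.3296 [wait]  node(3,2) S=152.5272 payoff=0.0000 vs cont=5.6652 → 5.6652 [wait]  node(3,3) S=210.4868 payoff=0.0000 vs cont=1.1014 → 1.1014 [wait]
k=2: node(2,0) S=94.0873 payoff=23.0027 vs cont=26.7084 → 26.7084 [wait]  node(2,1) S=129.8400 payoff=0.0000 vs cont=11.2922 → 11.2922 [wait]  node(2,2) S=179.1786 payoff=0.0000 vs cont=3.3187 → 3.3187 [wait]
k=1: node(1,0) S=110.5273 payoff=6.5627 vs cont=18.6757 → 18.6757 [wait]  node(1,1) S=152.5272 payoff=0.0000 vs cont=7.1729 → 7.1729 [wait]
k=0: node(0,0) S=129.8400 payoff=0.0000 vs cont=12.6997 → 12.6997 [wait]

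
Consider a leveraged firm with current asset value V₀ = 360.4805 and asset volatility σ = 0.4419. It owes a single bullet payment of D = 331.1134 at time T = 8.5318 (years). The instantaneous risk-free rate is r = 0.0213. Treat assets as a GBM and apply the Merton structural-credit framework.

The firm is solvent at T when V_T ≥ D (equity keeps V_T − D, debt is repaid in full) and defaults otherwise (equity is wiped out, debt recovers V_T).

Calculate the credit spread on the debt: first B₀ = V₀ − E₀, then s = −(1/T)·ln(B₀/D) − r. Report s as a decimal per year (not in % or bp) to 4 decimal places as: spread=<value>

Equity is a call on the firm's assets struck at D = 331.1134:
d₁ = [ln(V₀/D) + (r + σ²/2)T] / (σ√T)
   = [ln(360.4805/331.1134) + (0.0213 + 0.5·0.4419²)·8.5318] / (0.4419·√8.5318)
   = [0.084977 + 1.014754] / 1.290757 = 0.852005
d₂ = d₁ − σ√T = 0.852005 − 1.290757 = -0.438752
N(d₁) = 0.802894,  N(d₂) = 0.330421,  e^(−rT) = 0.833829
E₀ = V₀·N(d₁) − D·e^(−rT)·N(d₂)
   = 360.4805·0.802894 − 331.1134·0.833829·0.330421 = 198.201269
B₀ = V₀ − E₀ = 360.4805 − 198.201269 = 162.279231
spread = −(1/T)·ln(B₀/D) − r = −(1/8.5318)·ln(162.279231/331.1134) − 0.0213 = 0.06228640

spread=0.0623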